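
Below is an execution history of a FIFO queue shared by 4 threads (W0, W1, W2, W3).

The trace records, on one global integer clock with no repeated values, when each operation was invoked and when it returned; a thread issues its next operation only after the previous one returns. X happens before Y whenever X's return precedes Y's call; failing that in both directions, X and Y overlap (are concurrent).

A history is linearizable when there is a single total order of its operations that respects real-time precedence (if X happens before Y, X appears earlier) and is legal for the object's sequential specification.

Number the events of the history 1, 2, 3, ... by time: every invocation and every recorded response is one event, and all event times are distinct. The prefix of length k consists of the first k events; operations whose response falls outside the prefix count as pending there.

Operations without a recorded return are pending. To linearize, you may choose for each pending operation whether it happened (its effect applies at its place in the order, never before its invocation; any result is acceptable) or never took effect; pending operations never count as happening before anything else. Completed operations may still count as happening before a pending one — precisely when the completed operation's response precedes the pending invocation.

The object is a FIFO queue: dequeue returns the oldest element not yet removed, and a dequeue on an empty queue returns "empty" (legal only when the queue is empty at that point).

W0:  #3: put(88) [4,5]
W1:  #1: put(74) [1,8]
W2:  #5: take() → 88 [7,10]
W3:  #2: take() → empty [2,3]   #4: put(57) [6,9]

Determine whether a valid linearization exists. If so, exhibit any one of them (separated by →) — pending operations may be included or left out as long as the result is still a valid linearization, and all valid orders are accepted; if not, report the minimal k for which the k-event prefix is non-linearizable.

step 1: #2 take() → empty — queue <>
step 2: #3 put(88) — queue <88>
step 3: #1 put(74) — queue <88,74>
step 4: #4 put(57) — queue <88,74,57>
step 5: #5 take() → 88 — queue <74,57>

linearizable — witness: #2 → #3 → #1 → #4 → #5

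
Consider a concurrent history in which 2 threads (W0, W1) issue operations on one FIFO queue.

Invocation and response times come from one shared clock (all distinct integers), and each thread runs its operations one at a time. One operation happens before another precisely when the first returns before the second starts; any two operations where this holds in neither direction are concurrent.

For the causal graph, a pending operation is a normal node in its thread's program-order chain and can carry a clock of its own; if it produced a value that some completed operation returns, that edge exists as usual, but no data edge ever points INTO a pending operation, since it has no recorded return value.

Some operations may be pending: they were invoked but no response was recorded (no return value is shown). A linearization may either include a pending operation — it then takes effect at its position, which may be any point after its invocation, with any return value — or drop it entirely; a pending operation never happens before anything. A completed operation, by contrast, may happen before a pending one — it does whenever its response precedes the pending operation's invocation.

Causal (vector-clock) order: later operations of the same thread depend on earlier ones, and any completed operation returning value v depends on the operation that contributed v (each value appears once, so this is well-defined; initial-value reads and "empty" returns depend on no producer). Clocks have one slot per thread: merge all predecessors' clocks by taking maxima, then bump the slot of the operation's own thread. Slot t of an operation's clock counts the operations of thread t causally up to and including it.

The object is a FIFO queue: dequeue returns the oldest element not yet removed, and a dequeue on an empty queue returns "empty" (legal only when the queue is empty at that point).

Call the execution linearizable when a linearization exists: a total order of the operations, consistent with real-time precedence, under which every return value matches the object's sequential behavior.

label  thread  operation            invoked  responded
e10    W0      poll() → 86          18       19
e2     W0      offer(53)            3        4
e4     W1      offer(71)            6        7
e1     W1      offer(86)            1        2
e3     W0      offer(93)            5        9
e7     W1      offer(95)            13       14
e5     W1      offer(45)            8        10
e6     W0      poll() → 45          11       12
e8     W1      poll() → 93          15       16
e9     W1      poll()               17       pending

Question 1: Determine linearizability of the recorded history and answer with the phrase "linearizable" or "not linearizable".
already the first 12 events (up to e6's response at time 12) admit no linearization; the first 11 still do
no legal order exists: 3 real-time-consistent candidates over 6 completed FIFO queue operations, all rejected
take e1, e2, e3, e4, e5, e6: step 6 already fails, because e6 poll() → 45 cannot occur there
take e1, e2, e4, e3, e5, e6: step 6 already fails, because e6 poll() → 45 cannot occur there

not linearizable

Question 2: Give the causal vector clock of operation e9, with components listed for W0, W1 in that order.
e1, invoked 1, has no incoming edges; only W1's bump applies → (0, 1)
e2, invoked 3, has no incoming edges; only W0's bump applies → (1, 0)
VC(e4, invoked at 6): max of VC(e1)=(0, 1), then +1 on thread W1 → (0, 2)
VC(e3, invoked at 5): max of VC(e2)=(1, 0), then +1 on thread W0 → (2, 0)
VC(e5, invoked at 8): max of VC(e4)=(0, 2), then +1 on thread W1 → (0, 3)
VC(e7, invoked at 13): max of VC(e5)=(0, 3), then +1 on thread W1 → (0, 4)
VC(e6, invoked at 11): max of VC(e3)=(2, 0), VC(e5)=(0, 3), then +1 on thread W0 → (3, 3)
VC(e8, invoked at 15): max of VC(e3)=(2, 0), VC(e7)=(0, 4), then +1 on thread W1 → (2, 5)
VC(e10, invoked at 18): max of VC(e1)=(0, 1), VC(e6)=(3, 3), then +1 on thread W0 → (4, 3)
VC(e9, invoked at 17): max of VC(e8)=(2, 5), then +1 on thread W1 → (2, 6)
target: VC(e9) = (2, 6)

(2, 6)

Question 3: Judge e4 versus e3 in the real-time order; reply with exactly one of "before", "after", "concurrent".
e4 spans [6,7], e3 spans [5,9]
the intervals overlap in both directions

concurrent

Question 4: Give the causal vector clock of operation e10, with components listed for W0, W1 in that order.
VC(e1, invoked at 1): no causal predecessors; +1 on W1 → (0, 1)
VC(e2, invoked at 3): no causal predecessors; +1 on W0 → (1, 0)
merge at e4 (invoked 6): VC(e1)=(0, 1), own-thread bump on W1 → (0, 2)
merge at e3 (invoked 5): VC(e2)=(1, 0), own-thread bump on W0 → (2, 0)
merge at e5 (invoked 8): VC(e4)=(0, 2), own-thread bump on W1 → (0, 3)
merge at e7 (invoked 13): VC(e5)=(0, 3), own-thread bump on W1 → (0, 4)
merge at e6 (invoked 11): VC(e3)=(2, 0), VC(e5)=(0, 3), own-thread bump on W0 → (3, 3)
merge at e8 (invoked 15): VC(e3)=(2, 0), VC(e7)=(0, 4), own-thread bump on W1 → (2, 5)
merge at e10 (invoked 18): VC(e1)=(0, 1), VC(e6)=(3, 3), own-thread bump on W0 → (4, 3)
merge at e9 (invoked 17): VC(e8)=(2, 5), own-thread bump on W1 → (2, 6)
target: VC(e10) = (4, 3)

(4, 3)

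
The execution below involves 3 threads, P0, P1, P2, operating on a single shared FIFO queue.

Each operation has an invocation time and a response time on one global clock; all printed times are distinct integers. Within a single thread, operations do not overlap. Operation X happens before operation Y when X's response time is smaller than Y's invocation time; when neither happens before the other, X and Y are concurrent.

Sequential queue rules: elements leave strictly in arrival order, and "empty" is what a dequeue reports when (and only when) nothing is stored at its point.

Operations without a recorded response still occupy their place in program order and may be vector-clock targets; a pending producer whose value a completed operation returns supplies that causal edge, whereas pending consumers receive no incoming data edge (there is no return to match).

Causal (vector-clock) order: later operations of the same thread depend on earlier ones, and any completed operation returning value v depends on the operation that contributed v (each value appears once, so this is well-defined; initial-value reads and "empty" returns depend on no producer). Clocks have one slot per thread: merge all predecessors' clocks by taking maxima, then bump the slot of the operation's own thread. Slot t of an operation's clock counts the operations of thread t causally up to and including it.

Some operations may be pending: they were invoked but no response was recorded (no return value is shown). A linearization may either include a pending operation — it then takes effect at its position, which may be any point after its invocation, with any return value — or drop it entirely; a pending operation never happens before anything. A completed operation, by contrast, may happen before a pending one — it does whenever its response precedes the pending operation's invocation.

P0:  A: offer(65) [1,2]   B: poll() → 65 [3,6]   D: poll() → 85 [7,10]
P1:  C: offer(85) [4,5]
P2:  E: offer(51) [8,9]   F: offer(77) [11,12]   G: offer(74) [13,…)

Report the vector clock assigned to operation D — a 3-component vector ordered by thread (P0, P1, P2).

E, invoked 8, has no incoming edges; only P2's bump applies → (0, 0, 1)
C, invoked 4, has no incoming edges; only P1's bump applies → (0, 1, 0)
A, invoked 1, has no incoming edges; only P0's bump applies → (1, 0, 0)
F (invocation 11): componentwise max over VC(E)=(0, 0, 1), +1 at P2, giving (0, 0, 2)
B (invocation 3): componentwise max over VC(A)=(1, 0, 0), +1 at P0, giving (2, 0, 0)
G (invocation 13): componentwise max over VC(F)=(0, 0, 2), +1 at P2, giving (0, 0, 3)
D (invocation 7): componentwise max over VC(B)=(2, 0, 0), VC(C)=(0, 1, 0), +1 at P0, giving (3, 1, 0)
target: VC(D) = (3, 1, 0)

(3, 1, 0)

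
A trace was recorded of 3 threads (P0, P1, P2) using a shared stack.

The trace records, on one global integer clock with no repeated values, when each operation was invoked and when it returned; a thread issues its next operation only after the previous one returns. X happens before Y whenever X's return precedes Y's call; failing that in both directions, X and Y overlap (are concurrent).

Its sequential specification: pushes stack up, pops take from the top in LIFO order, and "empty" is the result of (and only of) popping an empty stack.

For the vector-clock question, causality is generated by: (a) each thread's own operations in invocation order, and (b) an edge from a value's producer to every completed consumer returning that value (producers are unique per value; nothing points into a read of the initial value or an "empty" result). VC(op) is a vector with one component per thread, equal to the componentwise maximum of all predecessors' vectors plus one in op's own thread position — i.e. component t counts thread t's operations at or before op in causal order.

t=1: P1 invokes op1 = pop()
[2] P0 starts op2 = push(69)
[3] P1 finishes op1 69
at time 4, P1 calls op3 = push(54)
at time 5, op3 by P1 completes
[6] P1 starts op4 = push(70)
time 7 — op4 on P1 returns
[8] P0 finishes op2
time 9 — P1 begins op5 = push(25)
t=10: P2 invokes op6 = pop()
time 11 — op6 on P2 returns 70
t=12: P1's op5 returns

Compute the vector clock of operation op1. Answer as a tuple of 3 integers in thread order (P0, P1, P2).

VC(op2, invoked at 2): no causal predecessors; +1 on P0 → (1, 0, 0)
op1 (invocation 1): componentwise max over VC(op2)=(1, 0, 0), +1 at P1, giving (1, 1, 0)
op3 (invocation 4): componentwise max over VC(op1)=(1, 1, 0), +1 at P1, giving (1, 2, 0)
op4 (invocation 6): componentwise max over VC(op3)=(1, 2, 0), +1 at P1, giving (1, 3, 0)
op6 (invocation 10): componentwise max over VC(op4)=(1, 3, 0), +1 at P2, giving (1, 3, 1)
op5 (invocation 9): componentwise max over VC(op4)=(1, 3, 0), +1 at P1, giving (1, 4, 0)
target: VC(op1) = (1, 1, 0)

(1, 1, 0)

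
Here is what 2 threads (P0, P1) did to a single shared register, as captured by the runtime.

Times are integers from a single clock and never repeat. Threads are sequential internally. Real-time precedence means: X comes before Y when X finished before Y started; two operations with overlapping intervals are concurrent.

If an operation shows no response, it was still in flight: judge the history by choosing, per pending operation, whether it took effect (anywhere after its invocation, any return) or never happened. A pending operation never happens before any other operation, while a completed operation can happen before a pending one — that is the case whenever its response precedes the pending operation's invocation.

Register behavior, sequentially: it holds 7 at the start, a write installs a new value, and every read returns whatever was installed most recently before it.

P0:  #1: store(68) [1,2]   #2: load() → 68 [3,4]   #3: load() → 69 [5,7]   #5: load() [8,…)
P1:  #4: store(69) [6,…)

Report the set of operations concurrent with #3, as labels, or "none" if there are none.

#4

#3 spans [5,7]: anything still running between times 5 and 7 counts as concurrent
#1 [1,2]: before
#2 [3,4]: before
#4 [6,…): concurrent
#5 [8,…): after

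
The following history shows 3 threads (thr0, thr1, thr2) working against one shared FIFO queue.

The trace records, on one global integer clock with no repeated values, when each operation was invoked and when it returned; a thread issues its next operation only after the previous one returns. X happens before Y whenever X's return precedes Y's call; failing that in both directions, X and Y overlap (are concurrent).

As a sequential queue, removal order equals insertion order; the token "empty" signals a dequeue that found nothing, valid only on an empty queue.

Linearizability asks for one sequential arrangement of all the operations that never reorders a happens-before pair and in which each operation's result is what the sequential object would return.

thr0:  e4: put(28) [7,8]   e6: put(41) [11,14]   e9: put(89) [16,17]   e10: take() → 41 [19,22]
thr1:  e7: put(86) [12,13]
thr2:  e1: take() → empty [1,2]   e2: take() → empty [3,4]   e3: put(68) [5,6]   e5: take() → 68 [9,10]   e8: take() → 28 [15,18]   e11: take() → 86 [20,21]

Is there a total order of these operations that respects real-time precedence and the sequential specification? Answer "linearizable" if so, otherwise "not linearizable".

witness order: e1, e2, e3, e4, e5, e6, e7, e8, e9, e10, e11
after step 1 (e1 take() → empty): queue <>
after step 2 (e2 take() → empty): queue <>
after step 3 (e3 put(68)): queue <68>
after step 4 (e4 put(28)): queue <68,28>
after step 5 (e5 take() → 68): queue <28>
after step 6 (e6 put(41)): queue <28,41>
after step 7 (e7 put(86)): queue <28,41,86>
after step 8 (e8 take() → 28): queue <41,86>
after step 9 (e9 put(89)): queue <41,86,89>
after step 10 (e10 take() → 41): queue <86,89>
after step 11 (e11 take() → 86): queue <89>

linearizable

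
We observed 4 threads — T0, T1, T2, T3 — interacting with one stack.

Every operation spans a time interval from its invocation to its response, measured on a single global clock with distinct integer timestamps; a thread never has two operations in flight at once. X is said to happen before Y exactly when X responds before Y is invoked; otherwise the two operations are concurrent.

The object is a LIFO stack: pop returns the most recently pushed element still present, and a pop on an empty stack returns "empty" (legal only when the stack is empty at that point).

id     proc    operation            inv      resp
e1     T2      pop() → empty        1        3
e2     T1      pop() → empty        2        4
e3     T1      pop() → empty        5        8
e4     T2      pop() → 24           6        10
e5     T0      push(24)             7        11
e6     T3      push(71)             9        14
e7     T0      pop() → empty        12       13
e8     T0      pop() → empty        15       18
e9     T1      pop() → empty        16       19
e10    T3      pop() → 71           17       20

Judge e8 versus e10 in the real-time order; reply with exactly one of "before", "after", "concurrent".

concurrent

e8 spans [15,18], e10 spans [17,20]
the intervals overlap in both directions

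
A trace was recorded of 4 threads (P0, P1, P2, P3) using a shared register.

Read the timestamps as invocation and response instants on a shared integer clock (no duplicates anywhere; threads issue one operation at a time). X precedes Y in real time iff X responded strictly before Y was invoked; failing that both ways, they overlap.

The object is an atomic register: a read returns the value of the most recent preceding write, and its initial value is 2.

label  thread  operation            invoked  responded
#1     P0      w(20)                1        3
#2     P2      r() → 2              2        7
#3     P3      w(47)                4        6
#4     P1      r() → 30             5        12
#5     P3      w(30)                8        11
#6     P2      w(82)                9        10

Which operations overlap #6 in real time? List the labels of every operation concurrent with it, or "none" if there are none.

#4, #5

#6 spans [9,10]: anything still running between times 9 and 10 counts as concurrent
#1 [1,3]: before
#2 [2,7]: before
#3 [4,6]: before
#4 [5,12]: concurrent
#5 [8,11]: concurrent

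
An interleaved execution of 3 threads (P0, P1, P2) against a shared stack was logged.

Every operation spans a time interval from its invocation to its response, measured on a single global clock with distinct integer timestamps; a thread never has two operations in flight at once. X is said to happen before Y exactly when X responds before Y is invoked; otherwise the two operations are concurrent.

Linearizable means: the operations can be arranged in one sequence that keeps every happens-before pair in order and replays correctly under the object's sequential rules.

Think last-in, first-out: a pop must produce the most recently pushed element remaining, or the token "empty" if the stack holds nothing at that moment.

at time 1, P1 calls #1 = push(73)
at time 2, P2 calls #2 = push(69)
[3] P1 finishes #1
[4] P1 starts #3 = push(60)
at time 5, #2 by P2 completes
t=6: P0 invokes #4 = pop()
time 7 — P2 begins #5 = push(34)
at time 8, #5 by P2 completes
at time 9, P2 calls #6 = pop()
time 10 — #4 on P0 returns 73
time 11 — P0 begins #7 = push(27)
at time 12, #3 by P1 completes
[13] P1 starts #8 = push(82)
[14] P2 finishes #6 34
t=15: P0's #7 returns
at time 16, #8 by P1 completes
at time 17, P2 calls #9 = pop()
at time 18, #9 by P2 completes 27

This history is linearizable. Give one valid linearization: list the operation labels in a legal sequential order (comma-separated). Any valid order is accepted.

#2, #1, #4, #3, #5, #6, #8, #7, #9

after step 1 (#2 push(69)): stack <69>
after step 2 (#1 push(73)): stack <69,73>
after step 3 (#4 pop() → 73): stack <69>
after step 4 (#3 push(60)): stack <69,60>
after step 5 (#5 push(34)): stack <69,60,34>
after step 6 (#6 pop() → 34): stack <69,60>
after step 7 (#8 push(82)): stack <69,60,82>
after step 8 (#7 push(27)): stack <69,60,82,27>
after step 9 (#9 pop() → 27): stack <69,60,82>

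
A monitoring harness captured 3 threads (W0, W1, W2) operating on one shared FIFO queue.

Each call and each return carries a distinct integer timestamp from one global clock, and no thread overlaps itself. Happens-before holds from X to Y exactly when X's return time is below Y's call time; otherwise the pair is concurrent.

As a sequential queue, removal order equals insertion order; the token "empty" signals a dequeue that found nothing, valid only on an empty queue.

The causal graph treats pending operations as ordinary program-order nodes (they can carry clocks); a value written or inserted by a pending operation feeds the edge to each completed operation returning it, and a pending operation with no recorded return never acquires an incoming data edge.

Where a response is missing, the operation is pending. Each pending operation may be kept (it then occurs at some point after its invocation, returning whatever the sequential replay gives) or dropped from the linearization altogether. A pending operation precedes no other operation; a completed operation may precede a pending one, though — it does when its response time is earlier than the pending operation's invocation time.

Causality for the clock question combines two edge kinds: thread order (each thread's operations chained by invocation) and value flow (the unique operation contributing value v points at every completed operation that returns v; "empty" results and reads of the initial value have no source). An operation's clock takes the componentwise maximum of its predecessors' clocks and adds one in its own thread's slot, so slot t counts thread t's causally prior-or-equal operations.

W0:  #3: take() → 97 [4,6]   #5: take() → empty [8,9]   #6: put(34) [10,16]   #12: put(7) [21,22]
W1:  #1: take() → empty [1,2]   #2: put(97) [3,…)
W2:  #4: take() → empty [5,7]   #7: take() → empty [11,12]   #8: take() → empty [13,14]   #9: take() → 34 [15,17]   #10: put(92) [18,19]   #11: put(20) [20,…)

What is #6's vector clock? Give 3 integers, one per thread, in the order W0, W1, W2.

VC(#4, invoked at 5): no causal predecessors; +1 on W2 → (0, 0, 1)
VC(#1, invoked at 1): no causal predecessors; +1 on W1 → (0, 1, 0)
from VC(#4)=(0, 0, 1), #7 (invoked 11) maxes components and bumps W2 → (0, 0, 2)
from VC(#1)=(0, 1, 0), #2 (invoked 3) maxes components and bumps W1 → (0, 2, 0)
from VC(#7)=(0, 0, 2), #8 (invoked 13) maxes components and bumps W2 → (0, 0, 3)
from VC(#2)=(0, 2, 0), #3 (invoked 4) maxes components and bumps W0 → (1, 2, 0)
from VC(#3)=(1, 2, 0), #5 (invoked 8) maxes components and bumps W0 → (2, 2, 0)
from VC(#5)=(2, 2, 0), #6 (invoked 10) maxes components and bumps W0 → (3, 2, 0)
from VC(#6)=(3, 2, 0), #12 (invoked 21) maxes components and bumps W0 → (4, 2, 0)
from VC(#6)=(3, 2, 0), VC(#8)=(0, 0, 3), #9 (invoked 15) maxes components and bumps W2 → (3, 2, 4)
from VC(#9)=(3, 2, 4), #10 (invoked 18) maxes components and bumps W2 → (3, 2, 5)
from VC(#10)=(3, 2, 5), #11 (invoked 20) maxes components and bumps W2 → (3, 2, 6)
target: VC(#6) = (3, 2, 0)

(3, 2, 0)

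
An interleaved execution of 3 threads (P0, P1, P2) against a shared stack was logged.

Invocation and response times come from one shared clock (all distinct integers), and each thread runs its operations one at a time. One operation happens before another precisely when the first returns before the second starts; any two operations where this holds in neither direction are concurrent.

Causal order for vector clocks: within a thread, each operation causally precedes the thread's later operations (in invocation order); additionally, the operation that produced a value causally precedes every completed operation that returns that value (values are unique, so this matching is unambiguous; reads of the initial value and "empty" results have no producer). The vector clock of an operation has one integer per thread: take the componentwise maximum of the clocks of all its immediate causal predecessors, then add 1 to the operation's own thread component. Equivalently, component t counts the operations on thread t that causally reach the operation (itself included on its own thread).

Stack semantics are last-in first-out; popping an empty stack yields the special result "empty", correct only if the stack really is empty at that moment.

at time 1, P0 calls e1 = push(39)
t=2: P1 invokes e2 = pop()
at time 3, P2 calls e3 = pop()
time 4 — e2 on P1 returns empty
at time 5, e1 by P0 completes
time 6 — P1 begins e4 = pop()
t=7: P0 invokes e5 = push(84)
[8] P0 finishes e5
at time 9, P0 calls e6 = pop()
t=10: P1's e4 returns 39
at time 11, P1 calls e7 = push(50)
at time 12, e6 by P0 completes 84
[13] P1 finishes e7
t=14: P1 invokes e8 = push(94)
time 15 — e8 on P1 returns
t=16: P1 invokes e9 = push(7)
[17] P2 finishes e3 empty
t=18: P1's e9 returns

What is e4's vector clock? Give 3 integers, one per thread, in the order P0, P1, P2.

root op e3, invoked 3: fresh clock plus P2's own tick → (0, 0, 1)
root op e2, invoked 2: fresh clock plus P1's own tick → (0, 1, 0)
root op e1, invoked 1: fresh clock plus P0's own tick → (1, 0, 0)
VC(e5, invoked at 7): max of VC(e1)=(1, 0, 0), then +1 on thread P0 → (2, 0, 0)
VC(e4, invoked at 6): max of VC(e1)=(1, 0, 0), VC(e2)=(0, 1, 0), then +1 on thread P1 → (1, 2, 0)
VC(e6, invoked at 9): max of VC(e5)=(2, 0, 0), then +1 on thread P0 → (3, 0, 0)
VC(e7, invoked at 11): max of VC(e4)=(1, 2, 0), then +1 on thread P1 → (1, 3, 0)
VC(e8, invoked at 14): max of VC(e7)=(1, 3, 0), then +1 on thread P1 → (1, 4, 0)
VC(e9, invoked at 16): max of VC(e8)=(1, 4, 0), then +1 on thread P1 → (1, 5, 0)
target: VC(e4) = (1, 2, 0)

(1, 2, 0)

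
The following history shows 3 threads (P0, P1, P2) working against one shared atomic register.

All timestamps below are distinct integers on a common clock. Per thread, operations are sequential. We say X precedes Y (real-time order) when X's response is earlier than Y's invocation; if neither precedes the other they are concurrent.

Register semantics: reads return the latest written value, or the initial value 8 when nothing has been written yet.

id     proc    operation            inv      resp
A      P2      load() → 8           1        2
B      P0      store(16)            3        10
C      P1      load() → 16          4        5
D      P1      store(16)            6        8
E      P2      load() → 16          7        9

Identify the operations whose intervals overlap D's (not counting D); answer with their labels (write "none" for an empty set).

concurrent with D ([6,8]): every op whose interval crosses 6..8
A [1,2]: before
B [3,10]: concurrent
C [4,5]: before
E [7,9]: concurrent

B, E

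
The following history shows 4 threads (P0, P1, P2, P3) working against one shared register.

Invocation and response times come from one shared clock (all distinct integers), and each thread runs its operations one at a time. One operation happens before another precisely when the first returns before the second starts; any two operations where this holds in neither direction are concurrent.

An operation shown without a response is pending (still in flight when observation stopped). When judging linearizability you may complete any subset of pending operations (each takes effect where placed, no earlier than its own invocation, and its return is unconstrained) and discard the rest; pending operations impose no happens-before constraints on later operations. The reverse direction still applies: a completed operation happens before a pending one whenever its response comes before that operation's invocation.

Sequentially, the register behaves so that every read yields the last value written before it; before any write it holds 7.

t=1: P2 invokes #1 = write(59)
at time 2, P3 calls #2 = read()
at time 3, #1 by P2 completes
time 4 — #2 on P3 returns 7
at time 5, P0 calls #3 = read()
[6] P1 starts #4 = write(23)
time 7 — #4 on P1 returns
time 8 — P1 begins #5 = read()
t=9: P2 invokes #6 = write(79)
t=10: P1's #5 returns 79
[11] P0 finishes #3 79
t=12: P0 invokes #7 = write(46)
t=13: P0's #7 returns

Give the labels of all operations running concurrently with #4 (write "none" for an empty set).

#3

#4 runs from 6 to 7; window-overlapping ops are concurrent
#1 [1,3]: before
#2 [2,4]: before
#3 [5,11]: concurrent
#5 [8,10]: after
#6 [9,…): after
#7 [12,13]: after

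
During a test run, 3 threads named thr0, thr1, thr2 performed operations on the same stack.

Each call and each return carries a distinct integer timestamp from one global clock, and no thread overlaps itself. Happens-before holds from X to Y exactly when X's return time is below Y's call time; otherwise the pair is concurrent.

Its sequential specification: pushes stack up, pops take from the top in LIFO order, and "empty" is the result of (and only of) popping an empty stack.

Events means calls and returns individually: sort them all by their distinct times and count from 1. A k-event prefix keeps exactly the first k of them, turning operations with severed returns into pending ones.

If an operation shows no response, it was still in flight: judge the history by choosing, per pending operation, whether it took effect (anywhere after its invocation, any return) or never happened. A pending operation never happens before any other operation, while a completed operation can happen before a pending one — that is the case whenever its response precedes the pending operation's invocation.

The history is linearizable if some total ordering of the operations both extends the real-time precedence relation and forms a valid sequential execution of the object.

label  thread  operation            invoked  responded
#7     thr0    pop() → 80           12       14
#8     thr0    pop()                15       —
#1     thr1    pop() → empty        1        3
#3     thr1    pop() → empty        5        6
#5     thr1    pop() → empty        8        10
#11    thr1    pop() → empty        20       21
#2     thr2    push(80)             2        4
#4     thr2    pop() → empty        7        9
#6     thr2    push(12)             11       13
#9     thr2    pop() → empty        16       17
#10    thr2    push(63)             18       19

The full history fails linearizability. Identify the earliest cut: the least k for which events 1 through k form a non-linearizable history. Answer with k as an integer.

6

events 1..5 are still linearizable — one witness is #1, #2:
1. #1 pop() → empty, leaving stack <>
2. #2 push(80), leaving stack <80>
include event 6 — #3 responding at 6 — and every candidate order breaks
for example #1, #2, #3 fails at step 3: #3 pop() → empty is not legal there
for example #2, #1, #3 fails at step 2: #1 pop() → empty is not legal there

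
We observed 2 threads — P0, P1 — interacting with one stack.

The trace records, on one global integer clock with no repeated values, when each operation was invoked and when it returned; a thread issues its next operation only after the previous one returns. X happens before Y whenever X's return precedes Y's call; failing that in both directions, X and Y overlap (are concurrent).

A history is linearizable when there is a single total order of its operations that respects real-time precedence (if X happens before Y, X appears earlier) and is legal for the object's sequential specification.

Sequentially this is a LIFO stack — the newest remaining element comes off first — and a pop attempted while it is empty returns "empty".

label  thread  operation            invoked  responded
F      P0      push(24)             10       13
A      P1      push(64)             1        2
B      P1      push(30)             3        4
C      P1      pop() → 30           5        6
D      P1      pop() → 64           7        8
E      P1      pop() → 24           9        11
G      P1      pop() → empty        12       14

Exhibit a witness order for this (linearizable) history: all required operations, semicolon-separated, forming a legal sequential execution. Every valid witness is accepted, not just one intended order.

A; B; C; D; F; E; G

after step 1 (A push(64)): stack <64>
after step 2 (B push(30)): stack <64,30>
after step 3 (C pop() → 30): stack <64>
after step 4 (D pop() → 64): stack <>
after step 5 (F push(24)): stack <24>
after step 6 (E pop() → 24): stack <>
after step 7 (G pop() → empty): stack <>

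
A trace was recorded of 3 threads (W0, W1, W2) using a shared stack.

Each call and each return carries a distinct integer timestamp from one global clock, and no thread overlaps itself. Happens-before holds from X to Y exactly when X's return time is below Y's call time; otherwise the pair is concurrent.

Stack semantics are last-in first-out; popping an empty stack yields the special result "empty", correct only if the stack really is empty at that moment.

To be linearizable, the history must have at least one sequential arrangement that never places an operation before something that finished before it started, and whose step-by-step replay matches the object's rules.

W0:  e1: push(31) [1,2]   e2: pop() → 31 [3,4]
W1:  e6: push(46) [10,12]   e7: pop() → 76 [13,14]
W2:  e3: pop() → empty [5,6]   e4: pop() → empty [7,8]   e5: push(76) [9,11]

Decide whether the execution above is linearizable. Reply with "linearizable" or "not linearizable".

one valid linearization: e1, e2, e3, e4, e6, e5, e7
1. e1 push(31), leaving stack <31>
2. e2 pop() → 31, leaving stack <>
3. e3 pop() → empty, leaving stack <>
4. e4 pop() → empty, leaving stack <>
5. e6 push(46), leaving stack <46>
6. e5 push(76), leaving stack <46,76>
7. e7 pop() → 76, leaving stack <46>

linearizable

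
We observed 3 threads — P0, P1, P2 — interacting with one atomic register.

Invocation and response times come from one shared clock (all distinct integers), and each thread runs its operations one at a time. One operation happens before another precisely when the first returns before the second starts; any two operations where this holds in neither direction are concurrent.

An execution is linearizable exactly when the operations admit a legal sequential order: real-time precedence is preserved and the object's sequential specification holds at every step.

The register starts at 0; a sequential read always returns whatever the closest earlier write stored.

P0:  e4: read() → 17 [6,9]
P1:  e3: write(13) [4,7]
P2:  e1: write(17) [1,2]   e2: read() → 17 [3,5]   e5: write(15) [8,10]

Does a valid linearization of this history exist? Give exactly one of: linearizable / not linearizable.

one valid linearization: e1, e2, e4, e3, e5
step 1: e1 write(17) — value 17
step 2: e2 read() → 17 — value 17
step 3: e4 read() → 17 — value 17
step 4: e3 write(13) — value 13
step 5: e5 write(15) — value 15

linearizable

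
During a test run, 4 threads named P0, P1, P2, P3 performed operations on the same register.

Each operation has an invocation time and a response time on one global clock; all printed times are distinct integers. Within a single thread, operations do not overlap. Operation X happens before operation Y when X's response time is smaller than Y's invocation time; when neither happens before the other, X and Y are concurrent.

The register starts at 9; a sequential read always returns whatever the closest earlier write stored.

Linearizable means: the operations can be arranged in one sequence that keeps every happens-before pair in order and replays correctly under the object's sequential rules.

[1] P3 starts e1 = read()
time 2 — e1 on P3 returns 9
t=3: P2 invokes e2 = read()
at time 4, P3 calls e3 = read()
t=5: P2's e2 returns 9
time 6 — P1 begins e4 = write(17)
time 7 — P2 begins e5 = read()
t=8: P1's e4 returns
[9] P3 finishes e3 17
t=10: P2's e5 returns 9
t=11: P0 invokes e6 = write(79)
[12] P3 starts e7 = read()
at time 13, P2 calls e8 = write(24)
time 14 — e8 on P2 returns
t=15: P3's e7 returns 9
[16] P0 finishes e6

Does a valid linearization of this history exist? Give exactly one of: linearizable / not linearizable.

not linearizable

already the first 15 events (up to e7's response at time 15) admit no linearization; the first 14 still do
checked exhaustively: 16 real-time-consistent orders of 7 completed operations, zero legal register replays
every completion of the 1 pending operation (e6) was checked; none linearizes
take e1, e2, e3, e4, e5, e7, e8 (pending dropped): step 3 already fails, because e3 read() → 17 cannot occur there
take e1, e2, e3, e4, e5, e8, e7 (pending dropped): step 3 already fails, because e3 read() → 17 cannot occur there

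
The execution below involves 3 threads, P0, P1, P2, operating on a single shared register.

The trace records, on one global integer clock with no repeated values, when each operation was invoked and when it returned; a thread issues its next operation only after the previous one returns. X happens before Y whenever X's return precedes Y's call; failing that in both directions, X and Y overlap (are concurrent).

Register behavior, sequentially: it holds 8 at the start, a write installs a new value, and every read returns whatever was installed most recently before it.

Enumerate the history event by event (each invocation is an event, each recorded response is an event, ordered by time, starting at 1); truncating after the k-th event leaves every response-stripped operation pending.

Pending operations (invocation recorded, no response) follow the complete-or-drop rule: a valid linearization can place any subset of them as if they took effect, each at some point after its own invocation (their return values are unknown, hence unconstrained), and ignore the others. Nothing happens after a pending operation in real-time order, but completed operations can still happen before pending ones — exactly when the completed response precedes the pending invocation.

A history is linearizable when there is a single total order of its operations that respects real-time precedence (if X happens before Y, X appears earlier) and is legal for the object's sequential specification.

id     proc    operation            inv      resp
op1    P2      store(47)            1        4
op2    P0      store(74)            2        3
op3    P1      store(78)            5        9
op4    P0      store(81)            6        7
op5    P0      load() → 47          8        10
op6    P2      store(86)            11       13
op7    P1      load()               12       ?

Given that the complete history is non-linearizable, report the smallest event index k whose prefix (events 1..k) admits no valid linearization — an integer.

events 1..9 are linearizable, e.g. via op1, op2, op3, op4:
after step 1 (op1 store(47)): value 47
after step 2 (op2 store(74)): value 74
after step 3 (op3 store(78)): value 78
after step 4 (op4 store(81)): value 81
event 10 — op5's response, time 10 — after it, nothing linearizes
one such order, op1, op2, op3, op4, op5, breaks at step 5 where op5 load() → 47 is illegal
one such order, op1, op2, op4, op3, op5, breaks at step 5 where op5 load() → 47 is illegal

10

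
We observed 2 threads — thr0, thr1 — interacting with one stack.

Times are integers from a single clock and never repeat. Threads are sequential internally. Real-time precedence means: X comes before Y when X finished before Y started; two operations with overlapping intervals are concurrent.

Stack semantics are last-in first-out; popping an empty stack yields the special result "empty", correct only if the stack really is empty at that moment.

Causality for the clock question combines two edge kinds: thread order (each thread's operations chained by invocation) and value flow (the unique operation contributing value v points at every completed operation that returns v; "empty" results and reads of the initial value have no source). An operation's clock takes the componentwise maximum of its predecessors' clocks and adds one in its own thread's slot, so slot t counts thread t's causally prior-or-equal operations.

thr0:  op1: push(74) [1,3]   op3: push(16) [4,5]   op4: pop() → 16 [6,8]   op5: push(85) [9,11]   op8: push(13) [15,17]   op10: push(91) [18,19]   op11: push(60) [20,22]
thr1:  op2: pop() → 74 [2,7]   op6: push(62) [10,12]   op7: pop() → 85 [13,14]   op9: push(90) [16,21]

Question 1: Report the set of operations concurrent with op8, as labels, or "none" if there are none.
Answer: op9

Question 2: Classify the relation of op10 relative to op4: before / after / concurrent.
Answer: after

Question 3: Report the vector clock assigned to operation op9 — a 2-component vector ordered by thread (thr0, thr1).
Answer: (4, 4)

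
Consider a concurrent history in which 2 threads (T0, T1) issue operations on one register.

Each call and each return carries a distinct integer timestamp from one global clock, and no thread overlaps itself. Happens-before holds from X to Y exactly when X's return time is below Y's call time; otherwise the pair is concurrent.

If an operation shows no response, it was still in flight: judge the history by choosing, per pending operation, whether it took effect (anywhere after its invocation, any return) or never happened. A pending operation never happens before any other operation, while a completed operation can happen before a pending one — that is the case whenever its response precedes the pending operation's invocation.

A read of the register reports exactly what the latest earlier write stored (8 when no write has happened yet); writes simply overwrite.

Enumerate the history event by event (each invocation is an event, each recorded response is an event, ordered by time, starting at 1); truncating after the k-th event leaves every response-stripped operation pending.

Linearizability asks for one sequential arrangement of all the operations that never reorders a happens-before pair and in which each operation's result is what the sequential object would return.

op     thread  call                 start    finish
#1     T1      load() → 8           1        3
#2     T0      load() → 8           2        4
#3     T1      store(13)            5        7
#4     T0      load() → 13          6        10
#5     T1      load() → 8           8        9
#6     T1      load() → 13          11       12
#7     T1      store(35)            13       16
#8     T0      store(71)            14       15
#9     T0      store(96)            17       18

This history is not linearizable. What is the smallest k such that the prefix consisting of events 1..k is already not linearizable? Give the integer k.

one valid order for events 1..8 is #1, #2, #3:
step 1: #1 load() → 8 — value 8
step 2: #2 load() → 8 — value 8
step 3: #3 store(13) — value 13
include event 9 — #5 responding at 9 — and every candidate order breaks
no escape via the 1 pending operation (#4): every completion choice fails
sample order #1, #2, #3, #5 (pending dropped) stalls at step 4 — #5 load() → 8 has no legal effect
sample order #2, #1, #3, #5 (pending dropped) stalls at step 4 — #5 load() → 8 has no legal effect

9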